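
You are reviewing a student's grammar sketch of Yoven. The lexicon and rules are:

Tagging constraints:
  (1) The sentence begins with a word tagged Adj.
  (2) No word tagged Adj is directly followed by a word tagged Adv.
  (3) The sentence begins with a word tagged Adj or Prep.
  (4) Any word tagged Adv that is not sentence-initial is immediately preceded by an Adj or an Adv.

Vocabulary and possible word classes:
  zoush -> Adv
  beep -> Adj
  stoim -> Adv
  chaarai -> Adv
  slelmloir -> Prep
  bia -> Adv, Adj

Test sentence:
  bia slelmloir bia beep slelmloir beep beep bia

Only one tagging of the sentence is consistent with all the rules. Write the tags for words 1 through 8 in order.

Candidates per position — 1:bia {Adv,Adj}; 2:slelmloir {Prep}; 3:bia {Adv,Adj}; 4:beep {Adj}; 5:slelmloir {Prep}; 6:beep {Adj}; 7:beep {Adj}; 8:bia {Adv,Adj}.
Position 1: Adv is ruled out by rule 1; that leaves Adj.
Position 3: Adv is ruled out by rule 4; that leaves Adj.
Position 8: Adv is ruled out by rule 2; that leaves Adj.
The only consistent sequence is: Adj Prep Adj Adj Prep Adj Adj Adj.
Verifying each rule — rule 1 satisfied; rule 2 satisfied; rule 3 satisfied; rule 4 satisfied.

Adj Prep Adj Adj Prep Adj Adj Adj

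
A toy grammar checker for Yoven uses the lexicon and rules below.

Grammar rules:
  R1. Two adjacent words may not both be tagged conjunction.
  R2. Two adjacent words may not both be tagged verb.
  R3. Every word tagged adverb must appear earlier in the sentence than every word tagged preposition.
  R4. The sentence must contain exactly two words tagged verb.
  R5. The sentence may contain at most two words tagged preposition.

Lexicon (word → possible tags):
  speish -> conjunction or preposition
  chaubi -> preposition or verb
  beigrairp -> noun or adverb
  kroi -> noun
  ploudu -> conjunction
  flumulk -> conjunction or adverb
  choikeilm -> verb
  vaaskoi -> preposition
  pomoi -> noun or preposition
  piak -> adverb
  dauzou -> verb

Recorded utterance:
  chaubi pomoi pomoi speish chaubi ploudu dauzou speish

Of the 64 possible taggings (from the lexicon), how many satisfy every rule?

Candidates per position — 1:chaubi {preposition,verb}; 2:pomoi {noun,preposition}; 3:pomoi {noun,preposition}; 4:speish {conjunction,preposition}; 5:chaubi {preposition,verb}; 6:ploudu {conjunction}; 7:dauzou {verb}; 8:speish {conjunction,preposition}.
There are 64 candidate sequences in total.
Checking each against the rules leaves 10 sequences.
Count = 10.

10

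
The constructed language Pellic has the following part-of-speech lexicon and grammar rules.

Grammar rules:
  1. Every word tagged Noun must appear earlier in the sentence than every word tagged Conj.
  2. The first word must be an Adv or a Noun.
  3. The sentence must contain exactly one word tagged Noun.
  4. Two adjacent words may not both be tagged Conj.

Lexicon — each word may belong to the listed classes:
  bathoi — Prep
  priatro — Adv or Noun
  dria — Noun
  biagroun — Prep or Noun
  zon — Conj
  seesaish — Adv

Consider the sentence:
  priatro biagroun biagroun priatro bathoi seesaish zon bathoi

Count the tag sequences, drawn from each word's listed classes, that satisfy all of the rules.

Candidates per position — 1:priatro {Adv,Noun}; 2:biagroun {Prep,Noun}; 3:biagroun {Prep,Noun}; 4:priatro {Adv,Noun}; 5:bathoi {Prep}; 6:seesaish {Adv}; 7:zon {Conj}; 8:bathoi {Prep}.
There are 16 candidate sequences in total.
The sequences that satisfy every rule: Adv Prep Prep Noun Prep Adv Conj Prep; Adv Prep Noun Adv Prep Adv Conj Prep; Adv Noun Prep Adv Prep Adv Conj Prep; Noun Prep Prep Adv Prep Adv Conj Prep.
Count = 4.

4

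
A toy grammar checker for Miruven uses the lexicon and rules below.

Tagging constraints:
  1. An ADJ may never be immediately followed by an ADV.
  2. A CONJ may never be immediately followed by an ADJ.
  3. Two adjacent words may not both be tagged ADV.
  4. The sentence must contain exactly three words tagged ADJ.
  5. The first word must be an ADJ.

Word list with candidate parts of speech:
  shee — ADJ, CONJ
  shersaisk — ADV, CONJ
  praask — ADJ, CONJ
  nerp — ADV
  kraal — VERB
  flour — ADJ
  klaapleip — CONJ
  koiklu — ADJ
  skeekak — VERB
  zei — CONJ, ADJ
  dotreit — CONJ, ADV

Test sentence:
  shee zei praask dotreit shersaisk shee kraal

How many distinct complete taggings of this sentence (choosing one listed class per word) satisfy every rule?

3

Candidates per position — 1:shee {ADJ,CONJ}; 2:zei {CONJ,ADJ}; 3:praask {ADJ,CONJ}; 4:dotreit {CONJ,ADV}; 5:shersaisk {ADV,CONJ}; 6:shee {ADJ,CONJ}; 7:kraal {VERB}.
There are 64 candidate sequences in total.
The sequences that satisfy every rule: ADJ ADJ ADJ CONJ ADV CONJ VERB; ADJ ADJ ADJ CONJ CONJ CONJ VERB; ADJ ADJ CONJ CONJ ADV ADJ VERB.
Count = 3.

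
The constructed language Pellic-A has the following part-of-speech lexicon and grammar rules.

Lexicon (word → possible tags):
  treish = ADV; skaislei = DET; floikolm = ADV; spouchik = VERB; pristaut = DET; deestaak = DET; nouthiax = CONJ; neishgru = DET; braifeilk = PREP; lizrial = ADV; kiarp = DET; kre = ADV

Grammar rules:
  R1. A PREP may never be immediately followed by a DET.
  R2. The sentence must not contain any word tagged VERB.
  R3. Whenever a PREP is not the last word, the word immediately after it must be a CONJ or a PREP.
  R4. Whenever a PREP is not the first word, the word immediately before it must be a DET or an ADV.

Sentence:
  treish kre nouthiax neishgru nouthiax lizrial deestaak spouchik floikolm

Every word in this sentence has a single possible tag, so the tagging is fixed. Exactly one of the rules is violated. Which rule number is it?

Fixed tagging: ADV ADV CONJ DET CONJ ADV DET VERB ADV.
Checking each rule: R1 ok, R2 fails, R3 ok, R4 ok.
Only rule 2 fails.

2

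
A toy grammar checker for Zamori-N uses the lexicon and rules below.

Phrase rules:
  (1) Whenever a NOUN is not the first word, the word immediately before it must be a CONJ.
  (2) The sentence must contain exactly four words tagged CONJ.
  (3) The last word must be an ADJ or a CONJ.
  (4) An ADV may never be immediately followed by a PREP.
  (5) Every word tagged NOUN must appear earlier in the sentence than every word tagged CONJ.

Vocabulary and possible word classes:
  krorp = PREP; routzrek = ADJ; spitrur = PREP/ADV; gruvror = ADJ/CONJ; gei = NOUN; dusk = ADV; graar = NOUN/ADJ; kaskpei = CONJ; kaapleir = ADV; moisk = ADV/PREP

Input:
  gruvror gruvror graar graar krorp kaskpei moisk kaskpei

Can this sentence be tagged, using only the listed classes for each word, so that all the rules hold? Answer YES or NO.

YES

Candidates per position — 1:gruvror {ADJ,CONJ}; 2:gruvror {ADJ,CONJ}; 3:graar {NOUN,ADJ}; 4:graar {NOUN,ADJ}; 5:krorp {PREP}; 6:kaskpei {CONJ}; 7:moisk {ADV,PREP}; 8:kaskpei {CONJ}.
One satisfying assignment: CONJ CONJ ADJ ADJ PREP CONJ ADV CONJ.
Check: rule 1 holds; rule 2 holds; rule 3 holds; rule 4 holds; rule 5 holds.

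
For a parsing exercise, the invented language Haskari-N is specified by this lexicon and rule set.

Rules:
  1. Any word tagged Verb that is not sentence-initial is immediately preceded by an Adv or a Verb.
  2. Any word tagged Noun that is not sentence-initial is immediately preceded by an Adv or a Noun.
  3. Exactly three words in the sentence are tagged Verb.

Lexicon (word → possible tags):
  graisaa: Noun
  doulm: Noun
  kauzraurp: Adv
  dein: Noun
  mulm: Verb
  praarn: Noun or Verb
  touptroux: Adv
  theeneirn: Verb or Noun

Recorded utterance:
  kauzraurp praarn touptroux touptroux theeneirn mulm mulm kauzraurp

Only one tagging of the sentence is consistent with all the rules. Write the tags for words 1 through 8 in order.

Candidates per position — 1:kauzraurp {Adv}; 2:praarn {Noun,Verb}; 3:touptroux {Adv}; 4:touptroux {Adv}; 5:theeneirn {Verb,Noun}; 6:mulm {Verb}; 7:mulm {Verb}; 8:kauzraurp {Adv}.
At position 5, choosing Noun makes rule 1 impossible to satisfy; hence Verb.
At position 2, choosing Verb makes rule 3 impossible to satisfy; hence Noun.
The only consistent sequence is: Adv Noun Adv Adv Verb Verb Verb Adv.
Rule-by-rule: rule 1 ✓; rule 2 ✓; rule 3 ✓.

Adv Noun Adv Adv Verb Verb Verb Adv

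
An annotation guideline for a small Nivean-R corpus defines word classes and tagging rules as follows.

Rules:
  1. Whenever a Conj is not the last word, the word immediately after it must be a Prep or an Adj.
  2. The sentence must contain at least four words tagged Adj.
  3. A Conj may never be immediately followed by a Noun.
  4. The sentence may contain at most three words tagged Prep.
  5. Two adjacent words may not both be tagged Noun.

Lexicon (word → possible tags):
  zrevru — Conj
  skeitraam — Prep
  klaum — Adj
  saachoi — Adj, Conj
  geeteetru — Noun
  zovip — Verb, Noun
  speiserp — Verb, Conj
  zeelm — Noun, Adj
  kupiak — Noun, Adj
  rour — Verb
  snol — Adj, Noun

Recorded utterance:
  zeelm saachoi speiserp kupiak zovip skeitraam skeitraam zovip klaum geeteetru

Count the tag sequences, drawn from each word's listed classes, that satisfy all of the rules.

Candidates per position — 1:zeelm {Noun,Adj}; 2:saachoi {Adj,Conj}; 3:speiserp {Verb,Conj}; 4:kupiak {Noun,Adj}; 5:zovip {Verb,Noun}; 6:skeitraam {Prep}; 7:skeitraam {Prep}; 8:zovip {Verb,Noun}; 9:klaum {Adj}; 10:geeteetru {Noun}.
There are 64 candidate sequences in total.
Checking each against the rules leaves 8 sequences.
Count = 8.

8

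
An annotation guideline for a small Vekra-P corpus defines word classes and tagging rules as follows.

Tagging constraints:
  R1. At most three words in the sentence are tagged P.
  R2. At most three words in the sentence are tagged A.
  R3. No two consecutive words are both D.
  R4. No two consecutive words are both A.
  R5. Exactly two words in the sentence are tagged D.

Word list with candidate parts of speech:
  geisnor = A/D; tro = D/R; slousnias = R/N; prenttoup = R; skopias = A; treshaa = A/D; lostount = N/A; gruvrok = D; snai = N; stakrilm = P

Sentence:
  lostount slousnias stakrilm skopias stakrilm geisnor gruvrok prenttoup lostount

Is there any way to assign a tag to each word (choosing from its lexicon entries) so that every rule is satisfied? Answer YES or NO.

Candidates per position — 1:lostount {N,A}; 2:slousnias {R,N}; 3:stakrilm {P}; 4:skopias {A}; 5:stakrilm {P}; 6:geisnor {A,D}; 7:gruvrok {D}; 8:prenttoup {R}; 9:lostount {N,A}.
Every candidate sequence violates at least one rule; no consistent tagging exists.

NO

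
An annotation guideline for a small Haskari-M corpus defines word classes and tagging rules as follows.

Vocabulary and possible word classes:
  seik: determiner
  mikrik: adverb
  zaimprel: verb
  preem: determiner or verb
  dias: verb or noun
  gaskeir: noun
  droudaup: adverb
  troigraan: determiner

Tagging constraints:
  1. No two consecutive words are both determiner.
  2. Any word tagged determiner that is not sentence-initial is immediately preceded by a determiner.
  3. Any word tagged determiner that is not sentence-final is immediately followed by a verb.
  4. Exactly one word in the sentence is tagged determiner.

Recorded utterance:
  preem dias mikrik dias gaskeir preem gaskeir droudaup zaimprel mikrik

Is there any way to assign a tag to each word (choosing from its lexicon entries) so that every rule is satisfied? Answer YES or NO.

Candidates per position — 1:preem {determiner,verb}; 2:dias {verb,noun}; 3:mikrik {adverb}; 4:dias {verb,noun}; 5:gaskeir {noun}; 6:preem {determiner,verb}; 7:gaskeir {noun}; 8:droudaup {adverb}; 9:zaimprel {verb}; 10:mikrik {adverb}.
One satisfying assignment: determiner verb adverb noun noun verb noun adverb verb adverb.
Checking: rule 1 ok; rule 2 ok; rule 3 ok; rule 4 ok.

YES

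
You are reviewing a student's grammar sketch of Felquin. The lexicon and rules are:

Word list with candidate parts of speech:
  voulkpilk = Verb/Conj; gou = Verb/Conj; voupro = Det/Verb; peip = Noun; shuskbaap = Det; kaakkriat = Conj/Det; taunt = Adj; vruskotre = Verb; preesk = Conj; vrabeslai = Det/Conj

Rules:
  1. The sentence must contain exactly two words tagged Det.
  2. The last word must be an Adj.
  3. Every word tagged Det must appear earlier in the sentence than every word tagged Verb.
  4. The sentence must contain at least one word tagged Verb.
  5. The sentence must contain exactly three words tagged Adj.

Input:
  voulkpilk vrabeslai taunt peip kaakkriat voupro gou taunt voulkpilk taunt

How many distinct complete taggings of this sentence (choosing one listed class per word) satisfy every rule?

Candidates per position — 1:voulkpilk {Verb,Conj}; 2:vrabeslai {Det,Conj}; 3:taunt {Adj}; 4:peip {Noun}; 5:kaakkriat {Conj,Det}; 6:voupro {Det,Verb}; 7:gou {Verb,Conj}; 8:taunt {Adj}; 9:voulkpilk {Verb,Conj}; 10:taunt {Adj}.
There are 64 candidate sequences in total.
Checking each against the rules leaves 10 sequences.
Count = 10.

10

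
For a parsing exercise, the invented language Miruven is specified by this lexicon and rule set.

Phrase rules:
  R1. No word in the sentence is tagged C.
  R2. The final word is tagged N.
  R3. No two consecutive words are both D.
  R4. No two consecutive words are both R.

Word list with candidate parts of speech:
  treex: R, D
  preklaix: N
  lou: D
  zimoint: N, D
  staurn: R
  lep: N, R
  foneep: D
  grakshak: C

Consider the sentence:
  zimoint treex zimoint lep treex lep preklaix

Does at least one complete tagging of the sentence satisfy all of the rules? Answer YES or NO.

YES

Candidates per position — 1:zimoint {N,D}; 2:treex {R,D}; 3:zimoint {N,D}; 4:lep {N,R}; 5:treex {R,D}; 6:lep {N,R}; 7:preklaix {N}.
One satisfying assignment: D R D R D N N.
Verifying each rule — rule 1 holds; rule 2 holds; rule 3 holds; rule 4 holds.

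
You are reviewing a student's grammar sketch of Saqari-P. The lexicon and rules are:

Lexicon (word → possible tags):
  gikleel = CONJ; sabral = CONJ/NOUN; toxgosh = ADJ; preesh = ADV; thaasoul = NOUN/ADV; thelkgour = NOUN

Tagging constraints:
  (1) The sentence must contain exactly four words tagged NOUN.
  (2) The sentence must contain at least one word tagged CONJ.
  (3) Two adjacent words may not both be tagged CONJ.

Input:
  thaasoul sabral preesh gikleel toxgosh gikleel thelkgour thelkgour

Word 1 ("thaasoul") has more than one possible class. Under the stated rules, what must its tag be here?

NOUN

Candidates per position — 1:thaasoul {NOUN,ADV}; 2:sabral {CONJ,NOUN}; 3:preesh {ADV}; 4:gikleel {CONJ}; 5:toxgosh {ADJ}; 6:gikleel {CONJ}; 7:thelkgour {NOUN}; 8:thelkgour {NOUN}.
Position 1: tagging it ADV would leave rule 1 unsatisfiable, so it must be NOUN.
Position 2: tagging it CONJ would leave rule 1 unsatisfiable, so it must be NOUN.
So the tagging must be: NOUN NOUN ADV CONJ ADJ CONJ NOUN NOUN.
Verifying each rule — rule 1 ✓; rule 2 ✓; rule 3 ✓.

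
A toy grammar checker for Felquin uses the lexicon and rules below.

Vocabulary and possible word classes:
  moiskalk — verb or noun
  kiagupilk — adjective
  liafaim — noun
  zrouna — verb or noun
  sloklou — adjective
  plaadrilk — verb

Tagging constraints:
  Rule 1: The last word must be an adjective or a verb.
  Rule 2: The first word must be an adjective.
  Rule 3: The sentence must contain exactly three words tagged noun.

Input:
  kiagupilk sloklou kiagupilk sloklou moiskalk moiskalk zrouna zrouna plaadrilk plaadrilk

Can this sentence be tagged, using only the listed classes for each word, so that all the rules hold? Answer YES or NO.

Candidates per position — 1:kiagupilk {adjective}; 2:sloklou {adjective}; 3:kiagupilk {adjective}; 4:sloklou {adjective}; 5:moiskalk {verb,noun}; 6:moiskalk {verb,noun}; 7:zrouna {verb,noun}; 8:zrouna {verb,noun}; 9:plaadrilk {verb}; 10:plaadrilk {verb}.
One satisfying assignment: adjective adjective adjective adjective verb noun noun noun verb verb.
Checking: rule 1 satisfied; rule 2 satisfied; rule 3 satisfied.

YES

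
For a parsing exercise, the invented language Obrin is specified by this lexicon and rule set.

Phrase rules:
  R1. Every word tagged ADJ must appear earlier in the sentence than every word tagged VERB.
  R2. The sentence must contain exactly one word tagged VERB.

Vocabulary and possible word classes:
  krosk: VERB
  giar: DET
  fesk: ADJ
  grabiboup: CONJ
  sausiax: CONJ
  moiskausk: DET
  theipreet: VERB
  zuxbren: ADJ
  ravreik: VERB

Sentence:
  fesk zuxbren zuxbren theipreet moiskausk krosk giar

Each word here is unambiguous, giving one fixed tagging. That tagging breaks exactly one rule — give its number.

2

Fixed tagging: ADJ ADJ ADJ VERB DET VERB DET.
Checking each rule: R1 pass, R2 fail.
Only rule 2 fails.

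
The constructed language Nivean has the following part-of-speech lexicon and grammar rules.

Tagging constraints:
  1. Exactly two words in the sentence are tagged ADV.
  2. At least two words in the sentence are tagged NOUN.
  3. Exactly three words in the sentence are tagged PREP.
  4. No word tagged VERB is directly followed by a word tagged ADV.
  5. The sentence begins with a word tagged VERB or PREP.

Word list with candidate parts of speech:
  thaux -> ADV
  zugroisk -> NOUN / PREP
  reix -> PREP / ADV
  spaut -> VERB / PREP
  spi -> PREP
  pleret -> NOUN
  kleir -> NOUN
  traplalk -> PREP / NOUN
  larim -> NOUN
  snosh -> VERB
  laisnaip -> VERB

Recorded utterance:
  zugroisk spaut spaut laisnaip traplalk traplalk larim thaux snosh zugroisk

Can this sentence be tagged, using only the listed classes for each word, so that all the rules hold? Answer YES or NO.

Candidates per position — 1:zugroisk {NOUN,PREP}; 2:spaut {VERB,PREP}; 3:spaut {VERB,PREP}; 4:laisnaip {VERB}; 5:traplalk {PREP,NOUN}; 6:traplalk {PREP,NOUN}; 7:larim {NOUN}; 8:thaux {ADV}; 9:snosh {VERB}; 10:zugroisk {NOUN,PREP}.
Rule 1 cannot be satisfied by any choice of tags from the lexicon.
So there is no consistent tagging.

NO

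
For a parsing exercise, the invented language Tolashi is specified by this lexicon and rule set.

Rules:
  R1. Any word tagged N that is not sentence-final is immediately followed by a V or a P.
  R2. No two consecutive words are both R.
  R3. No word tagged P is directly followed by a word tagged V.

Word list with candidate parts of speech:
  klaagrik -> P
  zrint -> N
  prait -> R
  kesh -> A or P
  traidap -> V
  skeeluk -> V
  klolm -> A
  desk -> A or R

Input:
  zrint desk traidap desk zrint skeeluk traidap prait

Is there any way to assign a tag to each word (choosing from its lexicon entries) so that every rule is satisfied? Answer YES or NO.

Candidates per position — 1:zrint {N}; 2:desk {A,R}; 3:traidap {V}; 4:desk {A,R}; 5:zrint {N}; 6:skeeluk {V}; 7:traidap {V}; 8:prait {R}.
Rule 1 cannot be satisfied by any choice of tags from the lexicon.
So there is no consistent tagging.

NO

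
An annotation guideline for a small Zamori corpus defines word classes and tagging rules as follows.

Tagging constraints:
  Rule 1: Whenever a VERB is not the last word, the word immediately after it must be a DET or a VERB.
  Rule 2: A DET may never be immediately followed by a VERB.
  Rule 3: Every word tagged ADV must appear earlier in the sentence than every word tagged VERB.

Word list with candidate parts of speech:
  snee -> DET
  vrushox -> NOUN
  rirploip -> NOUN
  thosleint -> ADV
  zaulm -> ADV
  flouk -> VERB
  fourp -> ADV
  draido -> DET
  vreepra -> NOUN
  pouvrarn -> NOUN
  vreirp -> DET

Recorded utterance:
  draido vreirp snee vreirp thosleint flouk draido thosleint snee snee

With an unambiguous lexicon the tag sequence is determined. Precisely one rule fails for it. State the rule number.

3

Fixed tagging: DET DET DET DET ADV VERB DET ADV DET DET.
Applying the rules: R1 pass, R2 pass, R3 fail.
Only rule 3 fails.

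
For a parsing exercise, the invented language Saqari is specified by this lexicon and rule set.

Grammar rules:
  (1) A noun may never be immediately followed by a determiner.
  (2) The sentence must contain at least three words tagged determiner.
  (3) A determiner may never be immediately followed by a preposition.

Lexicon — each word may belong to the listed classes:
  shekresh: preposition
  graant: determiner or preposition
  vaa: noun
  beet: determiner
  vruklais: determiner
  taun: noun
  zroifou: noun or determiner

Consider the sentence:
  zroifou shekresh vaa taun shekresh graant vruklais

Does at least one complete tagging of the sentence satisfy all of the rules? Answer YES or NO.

Candidates per position — 1:zroifou {noun,determiner}; 2:shekresh {preposition}; 3:vaa {noun}; 4:taun {noun}; 5:shekresh {preposition}; 6:graant {determiner,preposition}; 7:vruklais {determiner}.
Every candidate sequence violates at least one rule; no consistent tagging exists.

NO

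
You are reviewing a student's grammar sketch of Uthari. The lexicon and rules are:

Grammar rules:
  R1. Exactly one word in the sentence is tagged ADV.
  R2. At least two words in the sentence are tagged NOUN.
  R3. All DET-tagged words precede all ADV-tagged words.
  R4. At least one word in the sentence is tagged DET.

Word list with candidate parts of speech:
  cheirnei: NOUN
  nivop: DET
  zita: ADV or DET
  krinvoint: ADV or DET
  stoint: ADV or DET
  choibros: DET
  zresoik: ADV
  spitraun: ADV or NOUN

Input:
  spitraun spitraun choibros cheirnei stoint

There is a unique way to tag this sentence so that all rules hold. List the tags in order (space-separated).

Candidates per position — 1:spitraun {ADV,NOUN}; 2:spitraun {ADV,NOUN}; 3:choibros {DET}; 4:cheirnei {NOUN}; 5:stoint {ADV,DET}.
Word 1 cannot be ADV — rule 3 would then fail for every completion. It is NOUN.
Word 2 cannot be ADV — rule 3 would then fail for every completion. It is NOUN.
Word 5 cannot be DET — rule 1 would then fail for every completion. It is ADV.
That leaves exactly one tagging: NOUN NOUN DET NOUN ADV.
Checking: rule 1 satisfied; rule 2 satisfied; rule 3 satisfied; rule 4 satisfied.

NOUN NOUN DET NOUN ADV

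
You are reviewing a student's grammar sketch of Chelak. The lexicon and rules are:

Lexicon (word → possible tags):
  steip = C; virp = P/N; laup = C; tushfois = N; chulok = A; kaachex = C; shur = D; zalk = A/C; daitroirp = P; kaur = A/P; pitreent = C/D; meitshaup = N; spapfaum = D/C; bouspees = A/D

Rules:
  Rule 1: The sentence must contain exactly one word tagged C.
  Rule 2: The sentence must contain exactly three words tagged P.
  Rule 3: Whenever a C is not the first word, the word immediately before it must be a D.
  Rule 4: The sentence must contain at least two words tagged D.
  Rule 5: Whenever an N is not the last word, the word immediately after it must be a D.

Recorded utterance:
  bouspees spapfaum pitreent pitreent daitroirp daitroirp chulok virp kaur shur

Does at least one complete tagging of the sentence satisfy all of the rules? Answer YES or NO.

Candidates per position — 1:bouspees {A,D}; 2:spapfaum {D,C}; 3:pitreent {C,D}; 4:pitreent {C,D}; 5:daitroirp {P}; 6:daitroirp {P}; 7:chulok {A}; 8:virp {P,N}; 9:kaur {A,P}; 10:shur {D}.
One satisfying assignment: D C D D P P A P A D.
Rule-by-rule: rule 1 ok; rule 2 ok; rule 3 ok; rule 4 ok; rule 5 ok.

YES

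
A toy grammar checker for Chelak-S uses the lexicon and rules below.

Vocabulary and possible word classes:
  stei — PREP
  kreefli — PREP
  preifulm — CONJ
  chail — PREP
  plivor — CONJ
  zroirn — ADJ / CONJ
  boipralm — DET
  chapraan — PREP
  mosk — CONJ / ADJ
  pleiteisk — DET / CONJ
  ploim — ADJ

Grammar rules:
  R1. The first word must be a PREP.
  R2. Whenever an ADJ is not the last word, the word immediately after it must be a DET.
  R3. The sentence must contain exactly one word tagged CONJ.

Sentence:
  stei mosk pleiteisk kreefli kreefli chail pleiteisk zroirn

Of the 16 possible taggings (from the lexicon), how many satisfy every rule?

Candidates per position — 1:stei {PREP}; 2:mosk {CONJ,ADJ}; 3:pleiteisk {DET,CONJ}; 4:kreefli {PREP}; 5:kreefli {PREP}; 6:chail {PREP}; 7:pleiteisk {DET,CONJ}; 8:zroirn {ADJ,CONJ}.
There are 16 candidate sequences in total.
The sequences that satisfy every rule: PREP CONJ DET PREP PREP PREP DET ADJ; PREP ADJ DET PREP PREP PREP DET CONJ; PREP ADJ DET PREP PREP PREP CONJ ADJ.
Count = 3.

3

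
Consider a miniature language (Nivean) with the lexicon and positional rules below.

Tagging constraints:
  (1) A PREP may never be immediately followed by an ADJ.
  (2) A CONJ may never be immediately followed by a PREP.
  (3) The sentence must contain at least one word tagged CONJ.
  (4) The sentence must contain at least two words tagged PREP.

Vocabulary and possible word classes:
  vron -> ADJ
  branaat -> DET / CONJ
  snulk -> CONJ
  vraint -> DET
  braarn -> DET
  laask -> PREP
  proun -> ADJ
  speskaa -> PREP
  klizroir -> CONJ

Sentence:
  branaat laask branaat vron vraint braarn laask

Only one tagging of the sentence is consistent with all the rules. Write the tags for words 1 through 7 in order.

Candidates per position — 1:branaat {DET,CONJ}; 2:laask {PREP}; 3:branaat {DET,CONJ}; 4:vron {ADJ}; 5:vraint {DET}; 6:braarn {DET}; 7:laask {PREP}.
Word 1 cannot be CONJ — rule 2 would then fail for every completion. It is DET.
Word 3 cannot be DET — rule 3 would then fail for every completion. It is CONJ.
That leaves exactly one tagging: DET PREP CONJ ADJ DET DET PREP.
Checking: rule 1 ok; rule 2 ok; rule 3 ok; rule 4 ok.

DET PREP CONJ ADJ DET DET PREP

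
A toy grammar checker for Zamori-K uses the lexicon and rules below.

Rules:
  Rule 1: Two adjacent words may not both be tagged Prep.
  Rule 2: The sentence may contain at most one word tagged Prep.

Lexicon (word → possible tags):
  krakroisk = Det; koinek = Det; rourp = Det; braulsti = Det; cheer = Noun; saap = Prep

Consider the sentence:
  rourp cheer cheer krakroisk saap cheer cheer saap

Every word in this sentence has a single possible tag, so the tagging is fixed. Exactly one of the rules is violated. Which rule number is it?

2

Fixed tagging: Det Noun Noun Det Prep Noun Noun Prep.
Applying the rules: R1 holds, R2 violated.
Only rule 2 fails.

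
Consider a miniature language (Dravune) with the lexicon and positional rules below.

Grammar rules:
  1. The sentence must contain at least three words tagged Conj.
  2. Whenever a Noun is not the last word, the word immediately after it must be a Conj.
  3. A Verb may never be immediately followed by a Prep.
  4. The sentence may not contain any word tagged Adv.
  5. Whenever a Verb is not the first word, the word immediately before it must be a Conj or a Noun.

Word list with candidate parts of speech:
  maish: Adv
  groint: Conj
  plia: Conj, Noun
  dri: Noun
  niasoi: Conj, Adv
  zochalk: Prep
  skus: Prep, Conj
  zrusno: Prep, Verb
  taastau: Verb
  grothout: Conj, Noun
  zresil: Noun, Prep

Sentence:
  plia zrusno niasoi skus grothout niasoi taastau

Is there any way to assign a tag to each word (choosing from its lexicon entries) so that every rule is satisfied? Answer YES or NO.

Candidates per position — 1:plia {Conj,Noun}; 2:zrusno {Prep,Verb}; 3:niasoi {Conj,Adv}; 4:skus {Prep,Conj}; 5:grothout {Conj,Noun}; 6:niasoi {Conj,Adv}; 7:taastau {Verb}.
One satisfying assignment: Conj Prep Conj Conj Noun Conj Verb.
Checking: rule 1 ✓; rule 2 ✓; rule 3 ✓; rule 4 ✓; rule 5 ✓.

YES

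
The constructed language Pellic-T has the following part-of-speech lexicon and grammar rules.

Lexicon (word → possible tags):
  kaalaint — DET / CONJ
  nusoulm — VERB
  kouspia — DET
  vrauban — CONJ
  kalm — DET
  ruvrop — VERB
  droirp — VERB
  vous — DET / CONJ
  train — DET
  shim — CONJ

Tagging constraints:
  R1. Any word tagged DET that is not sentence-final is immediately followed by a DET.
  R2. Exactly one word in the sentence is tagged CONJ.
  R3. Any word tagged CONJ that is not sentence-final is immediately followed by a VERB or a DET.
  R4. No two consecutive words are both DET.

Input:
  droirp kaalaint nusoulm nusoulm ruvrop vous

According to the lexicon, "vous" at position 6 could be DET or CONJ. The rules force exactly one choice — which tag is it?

Candidates per position — 1:droirp {VERB}; 2:kaalaint {DET,CONJ}; 3:nusoulm {VERB}; 4:nusoulm {VERB}; 5:ruvrop {VERB}; 6:vous {DET,CONJ}.
At position 2, choosing DET makes rule 1 impossible to satisfy; hence CONJ.
At position 6, choosing CONJ makes rule 2 impossible to satisfy; hence DET.
The only consistent sequence is: VERB CONJ VERB VERB VERB DET.
Check: rule 1 holds; rule 2 holds; rule 3 holds; rule 4 holds.

DET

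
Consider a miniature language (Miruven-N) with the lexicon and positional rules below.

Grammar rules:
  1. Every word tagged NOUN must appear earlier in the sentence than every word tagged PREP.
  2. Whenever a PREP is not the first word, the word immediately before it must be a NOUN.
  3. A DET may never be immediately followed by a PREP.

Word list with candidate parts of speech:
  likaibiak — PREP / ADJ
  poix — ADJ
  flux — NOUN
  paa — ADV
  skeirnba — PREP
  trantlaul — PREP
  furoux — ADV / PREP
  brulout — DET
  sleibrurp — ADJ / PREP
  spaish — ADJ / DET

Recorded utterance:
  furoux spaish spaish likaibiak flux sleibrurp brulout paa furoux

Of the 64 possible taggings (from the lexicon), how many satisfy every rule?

8

Candidates per position — 1:furoux {ADV,PREP}; 2:spaish {ADJ,DET}; 3:spaish {ADJ,DET}; 4:likaibiak {PREP,ADJ}; 5:flux {NOUN}; 6:sleibrurp {ADJ,PREP}; 7:brulout {DET}; 8:paa {ADV}; 9:furoux {ADV,PREP}.
There are 64 candidate sequences in total.
Checking each against the rules leaves 8 sequences.
Count = 8.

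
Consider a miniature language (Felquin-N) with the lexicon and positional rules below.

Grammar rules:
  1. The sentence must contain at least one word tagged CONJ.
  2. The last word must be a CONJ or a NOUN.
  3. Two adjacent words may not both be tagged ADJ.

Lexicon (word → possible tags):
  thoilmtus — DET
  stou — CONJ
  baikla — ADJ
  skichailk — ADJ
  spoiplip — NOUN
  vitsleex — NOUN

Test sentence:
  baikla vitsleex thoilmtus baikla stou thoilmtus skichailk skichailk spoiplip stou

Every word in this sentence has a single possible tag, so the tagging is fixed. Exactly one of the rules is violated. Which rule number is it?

Fixed tagging: ADJ NOUN DET ADJ CONJ DET ADJ ADJ NOUN CONJ.
Checking each rule: R1 pass, R2 pass, R3 fail.
Only rule 3 fails.

3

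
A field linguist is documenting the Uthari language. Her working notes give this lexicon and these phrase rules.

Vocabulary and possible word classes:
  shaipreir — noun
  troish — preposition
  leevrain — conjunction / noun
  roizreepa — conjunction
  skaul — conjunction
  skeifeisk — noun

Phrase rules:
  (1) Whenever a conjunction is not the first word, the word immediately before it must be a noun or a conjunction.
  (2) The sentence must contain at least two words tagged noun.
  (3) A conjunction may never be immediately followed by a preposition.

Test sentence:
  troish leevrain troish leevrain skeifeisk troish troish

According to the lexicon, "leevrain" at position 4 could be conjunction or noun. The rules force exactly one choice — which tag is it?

Candidates per position — 1:troish {preposition}; 2:leevrain {conjunction,noun}; 3:troish {preposition}; 4:leevrain {conjunction,noun}; 5:skeifeisk {noun}; 6:troish {preposition}; 7:troish {preposition}.
At position 2, choosing conjunction makes rule 1 impossible to satisfy; hence noun.
At position 4, choosing conjunction makes rule 1 impossible to satisfy; hence noun.
The only consistent sequence is: preposition noun preposition noun noun preposition preposition.
Checking: rule 1 ✓; rule 2 ✓; rule 3 ✓.

noun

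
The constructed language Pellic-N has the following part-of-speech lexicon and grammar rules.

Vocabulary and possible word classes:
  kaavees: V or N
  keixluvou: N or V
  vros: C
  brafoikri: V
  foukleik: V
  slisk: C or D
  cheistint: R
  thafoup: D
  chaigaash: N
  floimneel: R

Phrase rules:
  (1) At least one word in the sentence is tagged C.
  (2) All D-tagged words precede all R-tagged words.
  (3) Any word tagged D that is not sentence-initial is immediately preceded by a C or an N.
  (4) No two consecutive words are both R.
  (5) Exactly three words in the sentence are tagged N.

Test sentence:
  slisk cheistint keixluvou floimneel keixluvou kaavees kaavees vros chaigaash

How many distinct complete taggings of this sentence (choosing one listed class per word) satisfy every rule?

12

Candidates per position — 1:slisk {C,D}; 2:cheistint {R}; 3:keixluvou {N,V}; 4:floimneel {R}; 5:keixluvou {N,V}; 6:kaavees {V,N}; 7:kaavees {V,N}; 8:vros {C}; 9:chaigaash {N}.
There are 32 candidate sequences in total.
Checking each against the rules leaves 12 sequences.
Count = 12.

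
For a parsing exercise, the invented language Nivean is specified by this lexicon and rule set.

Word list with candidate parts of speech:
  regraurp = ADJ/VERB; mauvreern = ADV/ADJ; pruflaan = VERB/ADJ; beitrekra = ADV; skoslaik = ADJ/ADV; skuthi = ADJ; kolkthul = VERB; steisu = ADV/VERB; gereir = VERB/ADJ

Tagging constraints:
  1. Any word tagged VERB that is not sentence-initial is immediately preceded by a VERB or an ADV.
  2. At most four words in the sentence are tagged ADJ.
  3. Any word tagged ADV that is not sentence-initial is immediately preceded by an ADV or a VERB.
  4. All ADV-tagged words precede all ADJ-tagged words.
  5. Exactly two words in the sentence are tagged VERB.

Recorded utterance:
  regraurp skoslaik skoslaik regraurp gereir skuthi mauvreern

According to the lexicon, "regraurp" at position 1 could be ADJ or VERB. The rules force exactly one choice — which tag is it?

Candidates per position — 1:regraurp {ADJ,VERB}; 2:skoslaik {ADJ,ADV}; 3:skoslaik {ADJ,ADV}; 4:regraurp {ADJ,VERB}; 5:gereir {VERB,ADJ}; 6:skuthi {ADJ}; 7:mauvreern {ADV,ADJ}.
Position 7: ADV is ruled out by rule 3; that leaves ADJ.
Position 1: the remaining choice is settled jointly with positions 2, 3, 4, 5 — only VERB at position 1 is part of a tagging that satisfies every rule.
The only consistent sequence is: VERB ADV ADV VERB ADJ ADJ ADJ.
Rule-by-rule: rule 1 holds; rule 2 holds; rule 3 holds; rule 4 holds; rule 5 holds.

VERB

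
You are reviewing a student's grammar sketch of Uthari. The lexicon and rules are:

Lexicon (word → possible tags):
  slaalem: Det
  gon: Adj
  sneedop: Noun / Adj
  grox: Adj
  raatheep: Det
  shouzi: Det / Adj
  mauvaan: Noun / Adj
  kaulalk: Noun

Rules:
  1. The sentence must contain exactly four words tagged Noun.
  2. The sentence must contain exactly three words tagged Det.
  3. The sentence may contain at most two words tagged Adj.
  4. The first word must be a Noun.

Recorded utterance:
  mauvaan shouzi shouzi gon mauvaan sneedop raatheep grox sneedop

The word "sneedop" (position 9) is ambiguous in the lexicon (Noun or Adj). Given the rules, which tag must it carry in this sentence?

Noun

Candidates per position — 1:mauvaan {Noun,Adj}; 2:shouzi {Det,Adj}; 3:shouzi {Det,Adj}; 4:gon {Adj}; 5:mauvaan {Noun,Adj}; 6:sneedop {Noun,Adj}; 7:raatheep {Det}; 8:grox {Adj}; 9:sneedop {Noun,Adj}.
Word 1 cannot be Adj — rule 1 would then fail for every completion. It is Noun.
Word 2 cannot be Adj — rule 2 would then fail for every completion. It is Det.
Word 3 cannot be Adj — rule 2 would then fail for every completion. It is Det.
Word 5 cannot be Adj — rule 1 would then fail for every completion. It is Noun.
Word 6 cannot be Adj — rule 1 would then fail for every completion. It is Noun.
Word 9 cannot be Adj — rule 1 would then fail for every completion. It is Noun.
So the tagging must be: Noun Det Det Adj Noun Noun Det Adj Noun.
Check: rule 1 holds; rule 2 holds; rule 3 holds; rule 4 holds.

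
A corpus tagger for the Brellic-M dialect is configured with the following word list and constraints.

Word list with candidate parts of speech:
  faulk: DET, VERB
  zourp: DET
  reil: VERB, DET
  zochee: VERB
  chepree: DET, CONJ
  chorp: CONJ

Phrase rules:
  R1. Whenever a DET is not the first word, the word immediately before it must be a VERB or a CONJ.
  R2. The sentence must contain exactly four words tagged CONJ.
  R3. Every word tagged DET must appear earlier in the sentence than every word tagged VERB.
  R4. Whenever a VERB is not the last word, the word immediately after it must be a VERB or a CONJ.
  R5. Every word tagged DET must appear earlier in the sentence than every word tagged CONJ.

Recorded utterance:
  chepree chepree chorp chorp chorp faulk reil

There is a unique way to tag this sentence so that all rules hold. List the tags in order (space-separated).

Candidates per position — 1:chepree {DET,CONJ}; 2:chepree {DET,CONJ}; 3:chorp {CONJ}; 4:chorp {CONJ}; 5:chorp {CONJ}; 6:faulk {DET,VERB}; 7:reil {VERB,DET}.
If word 6 were DET, no tagging could satisfy rule 5; so word 6 is VERB.
If word 7 were DET, no tagging could satisfy rule 3; so word 7 is VERB.
The remaining ambiguous positions (1, 2) are resolved jointly — only one combination satisfies every rule.
The unique satisfying tagging is: DET CONJ CONJ CONJ CONJ VERB VERB.
Checking: rule 1 satisfied; rule 2 satisfied; rule 3 satisfied; rule 4 satisfied; rule 5 satisfied.

DET CONJ CONJ CONJ CONJ VERB VERB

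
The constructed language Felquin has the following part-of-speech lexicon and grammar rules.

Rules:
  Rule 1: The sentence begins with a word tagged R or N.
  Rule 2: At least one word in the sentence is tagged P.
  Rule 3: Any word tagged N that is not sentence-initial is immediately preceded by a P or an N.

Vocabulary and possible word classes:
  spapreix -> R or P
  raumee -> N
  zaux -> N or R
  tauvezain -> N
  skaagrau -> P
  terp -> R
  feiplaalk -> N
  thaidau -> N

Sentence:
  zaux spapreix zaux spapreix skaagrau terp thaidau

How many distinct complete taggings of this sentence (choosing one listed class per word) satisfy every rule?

0

Candidates per position — 1:zaux {N,R}; 2:spapreix {R,P}; 3:zaux {N,R}; 4:spapreix {R,P}; 5:skaagrau {P}; 6:terp {R}; 7:thaidau {N}.
There are 16 candidate sequences in total.
Rule 3 cannot be satisfied by any choice of tags from the lexicon.
So there is no consistent tagging.
Count = 0.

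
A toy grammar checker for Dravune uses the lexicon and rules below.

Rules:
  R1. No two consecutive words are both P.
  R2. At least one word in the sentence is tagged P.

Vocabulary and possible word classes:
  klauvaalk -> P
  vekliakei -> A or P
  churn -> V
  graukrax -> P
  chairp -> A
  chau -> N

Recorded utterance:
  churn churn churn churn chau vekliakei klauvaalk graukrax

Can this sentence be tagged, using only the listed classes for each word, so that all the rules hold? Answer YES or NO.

Candidates per position — 1:churn {V}; 2:churn {V}; 3:churn {V}; 4:churn {V}; 5:chau {N}; 6:vekliakei {A,P}; 7:klauvaalk {P}; 8:graukrax {P}.
Rule 1 cannot be satisfied by any choice of tags from the lexicon.
So there is no consistent tagging.

NO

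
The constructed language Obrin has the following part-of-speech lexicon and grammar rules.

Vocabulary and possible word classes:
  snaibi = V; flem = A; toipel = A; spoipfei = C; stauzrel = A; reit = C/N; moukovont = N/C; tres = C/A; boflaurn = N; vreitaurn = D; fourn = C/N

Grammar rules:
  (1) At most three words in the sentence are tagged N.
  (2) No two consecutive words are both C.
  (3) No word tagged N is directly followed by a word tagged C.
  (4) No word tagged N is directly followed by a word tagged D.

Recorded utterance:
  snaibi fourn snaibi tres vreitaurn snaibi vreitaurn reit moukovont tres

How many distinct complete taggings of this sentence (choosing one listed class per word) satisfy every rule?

Candidates per position — 1:snaibi {V}; 2:fourn {C,N}; 3:snaibi {V}; 4:tres {C,A}; 5:vreitaurn {D}; 6:snaibi {V}; 7:vreitaurn {D}; 8:reit {C,N}; 9:moukovont {N,C}; 10:tres {C,A}.
There are 32 candidate sequences in total.
Checking each against the rules leaves 8 sequences.
Count = 8.

8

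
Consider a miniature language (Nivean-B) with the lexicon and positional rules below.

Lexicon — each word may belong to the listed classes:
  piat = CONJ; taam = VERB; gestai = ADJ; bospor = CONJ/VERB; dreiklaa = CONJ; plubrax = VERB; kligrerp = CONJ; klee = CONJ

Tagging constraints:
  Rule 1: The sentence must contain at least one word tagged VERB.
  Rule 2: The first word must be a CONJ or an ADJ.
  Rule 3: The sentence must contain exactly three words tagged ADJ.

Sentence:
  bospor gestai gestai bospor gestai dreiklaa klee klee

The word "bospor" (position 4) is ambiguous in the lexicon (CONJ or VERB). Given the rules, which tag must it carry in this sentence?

VERB

Candidates per position — 1:bospor {CONJ,VERB}; 2:gestai {ADJ}; 3:gestai {ADJ}; 4:bospor {CONJ,VERB}; 5:gestai {ADJ}; 6:dreiklaa {CONJ}; 7:klee {CONJ}; 8:klee {CONJ}.
Position 1: tagging it VERB would leave rule 2 unsatisfiable, so it must be CONJ.
Position 4: tagging it CONJ would leave rule 1 unsatisfiable, so it must be VERB.
So the tagging must be: CONJ ADJ ADJ VERB ADJ CONJ CONJ CONJ.
Check: rule 1 ok; rule 2 ok; rule 3 ok.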